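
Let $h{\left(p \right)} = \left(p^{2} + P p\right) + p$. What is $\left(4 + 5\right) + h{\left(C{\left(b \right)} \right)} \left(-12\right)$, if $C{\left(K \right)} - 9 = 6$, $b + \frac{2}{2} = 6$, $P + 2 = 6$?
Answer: $-3591$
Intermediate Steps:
$P = 4$ ($P = -2 + 6 = 4$)
$b = 5$ ($b = -1 + 6 = 5$)
$C{\left(K \right)} = 15$ ($C{\left(K \right)} = 9 + 6 = 15$)
$h{\left(p \right)} = p^{2} + 5 p$ ($h{\left(p \right)} = \left(p^{2} + 4 p\right) + p = p^{2} + 5 p$)
$\left(4 + 5\right) + h{\left(C{\left(b \right)} \right)} \left(-12\right) = \left(4 + 5\right) + 15 \left(5 + 15\right) \left(-12\right) = 9 + 15 \cdot 20 \left(-12\right) = 9 + 300 \left(-12\right) = 9 - 3600 = -3591$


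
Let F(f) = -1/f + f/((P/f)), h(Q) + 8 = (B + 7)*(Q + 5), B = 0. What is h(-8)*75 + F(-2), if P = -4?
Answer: -4351/2 ≈ -2175.5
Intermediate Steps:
h(Q) = 27 + 7*Q (h(Q) = -8 + (0 + 7)*(Q + 5) = -8 + 7*(5 + Q) = -8 + (35 + 7*Q) = 27 + 7*Q)
F(f) = -1/f - f**2/4 (F(f) = -1/f + f/((-4/f)) = -1/f + f*(-f/4) = -1/f - f**2/4)
h(-8)*75 + F(-2) = (27 + 7*(-8))*75 + (1/4)*(-4 - 1*(-2)**3)/(-2) = (27 - 56)*75 + (1/4)*(-1/2)*(-4 - 1*(-8)) = -29*75 + (1/4)*(-1/2)*(-4 + 8) = -2175 + (1/4)*(-1/2)*4 = -2175 - 1/2 = -4351/2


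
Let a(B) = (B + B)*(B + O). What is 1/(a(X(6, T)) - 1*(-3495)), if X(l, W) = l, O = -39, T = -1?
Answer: 1/3099 ≈ 0.00032268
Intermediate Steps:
a(B) = 2*B*(-39 + B) (a(B) = (B + B)*(B - 39) = (2*B)*(-39 + B) = 2*B*(-39 + B))
1/(a(X(6, T)) - 1*(-3495)) = 1/(2*6*(-39 + 6) - 1*(-3495)) = 1/(2*6*(-33) + 3495) = 1/(-396 + 3495) = 1/3099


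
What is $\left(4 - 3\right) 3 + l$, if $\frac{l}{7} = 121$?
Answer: $850$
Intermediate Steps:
$l = 847$ ($l = 7 \cdot 121 = 847$)
$\left(4 - 3\right) 3 + l = \left(4 - 3\right) 3 + 847 = 1 \cdot 3 + 847 = 3 + 847 = 850$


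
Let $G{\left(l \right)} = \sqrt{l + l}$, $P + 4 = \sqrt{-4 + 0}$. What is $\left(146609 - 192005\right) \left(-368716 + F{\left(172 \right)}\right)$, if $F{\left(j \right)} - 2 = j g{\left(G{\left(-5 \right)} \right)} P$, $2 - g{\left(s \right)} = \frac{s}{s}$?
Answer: $16769373192 - 15616224 i \approx 1.6769 \cdot 10^{10} - 1.5616 \cdot 10^{7} i$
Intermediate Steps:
$P = -4 + 2 i$ ($P = -4 + \sqrt{-4 + 0} = -4 + \sqrt{-4} = -4 + 2 i \approx -4.0 + 2.0 i$)
$G{\left(l \right)} = \sqrt{2} \sqrt{l}$ ($G{\left(l \right)} = \sqrt{2 l} = \sqrt{2} \sqrt{l}$)
$g{\left(s \right)} = 1$ ($g{\left(s \right)} = 2 - \frac{s}{s} = 2 - 1 = 1$)
$F{\left(j \right)} = 2 + j \left(-4 + 2 i\right)$ ($F{\left(j \right)} = 2 + j 1 \left(-4 + 2 i\right) = 2 + j \left(-4 + 2 i\right)$)
$\left(146609 - 192005\right) \left(-368716 + F{\left(172 \right)}\right) = \left(146609 - 192005\right) \left(-368716 + \left(2 - 344 \left(2 - i\right)\right)\right) = - 45396 \left(-368716 - \left(686 - 344 i\right)\right) = - 45396 \left(-369402 + 344 i\right) = 16769373192 - 15616224 i$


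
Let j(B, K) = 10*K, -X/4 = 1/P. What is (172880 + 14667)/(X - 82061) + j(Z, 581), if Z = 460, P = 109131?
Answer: 52010400969293/8955398995 ≈ 5807.7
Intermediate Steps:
X = -4/109131 ≈ -3.6653e-5
(172880 + 14667)/(X - 82061) + j(Z, 581) = (172880 + 14667)/(-4/109131 - 82061) + 10*581 = 187547/(-8955398995/109131) + 5810 = 187547*(-109131/8955398995) + 5810 = -20467191657/8955398995 + 5810 = 52010400969293/8955398995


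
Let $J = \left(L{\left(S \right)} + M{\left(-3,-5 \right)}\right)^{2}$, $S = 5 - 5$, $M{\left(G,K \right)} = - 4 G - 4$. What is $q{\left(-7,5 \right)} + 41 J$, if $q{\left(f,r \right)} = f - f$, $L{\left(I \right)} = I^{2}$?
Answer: $2624$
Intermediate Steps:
$M{\left(G,K \right)} = -4 - 4 G$
$S = 0$
$q{\left(f,r \right)} = 0$
$J = 64$ ($J = \left(0^{2} - -8\right)^{2} = \left(0 + \left(-4 + 12\right)\right)^{2} = \left(0 + 8\right)^{2} = 8^{2} = 64$)
$q{\left(-7,5 \right)} + 41 J = 0 + 41 \cdot 64 = 0 + 2624 = 2624$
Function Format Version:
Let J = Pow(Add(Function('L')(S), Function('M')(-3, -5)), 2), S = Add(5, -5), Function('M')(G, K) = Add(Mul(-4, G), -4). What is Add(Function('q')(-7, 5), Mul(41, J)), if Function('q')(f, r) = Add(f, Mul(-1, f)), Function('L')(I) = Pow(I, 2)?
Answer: 2624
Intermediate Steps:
Function('M')(G, K) = Add(-4, Mul(-4, G))
S = 0
Function('q')(f, r) = 0
J = 64 (J = Pow(Add(Pow(0, 2), Add(-4, Mul(-4, -3))), 2) = Pow(Add(0, Add(-4, 12)), 2) = Pow(Add(0, 8), 2) = Pow(8, 2) = 64)
Add(Function('q')(-7, 5), Mul(41, J)) = Add(0, Mul(41, 64)) = Add(0, 2624) = 2624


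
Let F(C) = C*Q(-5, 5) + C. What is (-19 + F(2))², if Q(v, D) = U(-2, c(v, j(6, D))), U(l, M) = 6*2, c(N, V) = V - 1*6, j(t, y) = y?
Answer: 49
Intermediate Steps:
c(N, V) = -6 + V (c(N, V) = V - 6 = -6 + V)
U(l, M) = 12
Q(v, D) = 12
F(C) = 13*C (F(C) = C*12 + C = 12*C + C = 13*C)
(-19 + F(2))² = (-19 + 13*2)² = (-19 + 26)² = 7² = 49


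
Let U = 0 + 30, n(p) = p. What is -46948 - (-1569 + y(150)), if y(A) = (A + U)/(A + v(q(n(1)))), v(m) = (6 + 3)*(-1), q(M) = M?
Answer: -2132873/47 ≈ -45380.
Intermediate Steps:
v(m) = -9 (v(m) = 9*(-1) = -9)
U = 30
y(A) = (30 + A)/(-9 + A) (y(A) = (A + 30)/(A - 9) = (30 + A)/(-9 + A))
-46948 - (-1569 + y(150)) = -46948 - (-1569 + (30 + 150)/(-9 + 150)) = -46948 - (-1569 + 180/141) = -46948 - (-1569 + (1/141)*180) = -46948 - (-1569 + 60/47) = -46948 - 1*(-73683/47) = -46948 + 73683/47 = -2132873/47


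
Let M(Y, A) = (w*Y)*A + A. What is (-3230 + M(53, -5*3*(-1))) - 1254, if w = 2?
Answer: -2879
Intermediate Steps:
M(Y, A) = A + 2*A*Y (M(Y, A) = (2*Y)*A + A = 2*A*Y + A = A + 2*A*Y)
(-3230 + M(53, -5*3*(-1))) - 1254 = (-3230 + (-5*3*(-1))*(1 + 2*53)) - 1254 = (-3230 + (-15*(-1))*(1 + 106)) - 1254 = (-3230 + 15*107) - 1254 = (-3230 + 1605) - 1254 = -1625 - 1254 = -2879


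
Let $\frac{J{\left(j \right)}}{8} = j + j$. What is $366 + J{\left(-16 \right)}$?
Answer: $110$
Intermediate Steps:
$J{\left(j \right)} = 16 j$ ($J{\left(j \right)} = 8 \left(j + j\right) = 8 \cdot 2 j = 16 j$)
$366 + J{\left(-16 \right)} = 366 + 16 \left(-16\right) = 366 - 256 = 110$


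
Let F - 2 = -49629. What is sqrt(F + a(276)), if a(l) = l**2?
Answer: sqrt(26549) ≈ 162.94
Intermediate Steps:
F = -49627 (F = 2 - 49629 = -49627)
sqrt(F + a(276)) = sqrt(-49627 + 276**2) = sqrt(-49627 + 76176) = sqrt(26549)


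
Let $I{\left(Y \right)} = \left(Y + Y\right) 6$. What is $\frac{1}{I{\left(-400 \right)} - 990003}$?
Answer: $- \frac{1}{994803} \approx -1.0052 \cdot 10^{-6}$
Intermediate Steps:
$I{\left(Y \right)} = 12 Y$ ($I{\left(Y \right)} = 2 Y 6 = 12 Y$)
$\frac{1}{I{\left(-400 \right)} - 990003} = \frac{1}{12 \left(-400\right) - 990003} = \frac{1}{-4800 - 990003} = \frac{1}{-994803} = - \frac{1}{994803}$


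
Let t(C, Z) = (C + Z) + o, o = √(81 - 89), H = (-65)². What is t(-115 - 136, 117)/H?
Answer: -134/4225 + 2*I*√2/4225 ≈ -0.031716 + 0.00066945*I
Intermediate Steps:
H = 4225
o = 2*I*√2 (o = √(-8) = 2*I*√2 ≈ 2.8284*I)
t(C, Z) = C + Z + 2*I*√2 (t(C, Z) = (C + Z) + 2*I*√2 = C + Z + 2*I*√2)
t(-115 - 136, 117)/H = ((-115 - 136) + 117 + 2*I*√2)/4225 = (-251 + 117 + 2*I*√2)*(1/4225) = (-134 + 2*I*√2)*(1/4225) = -134/4225 + 2*I*√2/4225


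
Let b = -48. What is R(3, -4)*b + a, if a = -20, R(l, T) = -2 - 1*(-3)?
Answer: -68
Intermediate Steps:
R(l, T) = 1 (R(l, T) = -2 + 3 = 1)
R(3, -4)*b + a = 1*(-48) - 20 = -48 - 20 = -68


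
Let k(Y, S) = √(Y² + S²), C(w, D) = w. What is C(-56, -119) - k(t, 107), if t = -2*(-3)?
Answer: -56 - √11485 ≈ -163.17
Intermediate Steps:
t = 6
k(Y, S) = √(S² + Y²)
C(-56, -119) - k(t, 107) = -56 - √(107² + 6²) = -56 - √(11449 + 36) = -56 - √11485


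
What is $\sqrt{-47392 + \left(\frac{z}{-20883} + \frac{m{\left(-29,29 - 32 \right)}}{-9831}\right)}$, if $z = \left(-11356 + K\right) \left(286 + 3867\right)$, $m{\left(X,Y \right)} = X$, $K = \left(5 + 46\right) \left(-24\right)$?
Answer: $\frac{i \sqrt{27774856776655897}}{786593} \approx 211.87 i$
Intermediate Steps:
$K = -1224$ ($K = 51 \left(-24\right) = -1224$)
$z = -52244740$ ($z = \left(-11356 - 1224\right) \left(286 + 3867\right) = \left(-12580\right) 4153 = -52244740$)
$\sqrt{-47392 + \left(\frac{z}{-20883} + \frac{m{\left(-29,29 - 32 \right)}}{-9831}\right)} = \sqrt{-47392 - \left(- \frac{52244740}{20883} - \frac{1}{339}\right)} = \sqrt{-47392 - - \frac{1967887527}{786593}} = \sqrt{-47392 + \left(\frac{52244740}{20883} + \frac{1}{339}\right)} = \sqrt{-47392 + \frac{1967887527}{786593}} = \sqrt{- \frac{35310327929}{786593}} = \frac{i \sqrt{27774856776655897}}{786593}$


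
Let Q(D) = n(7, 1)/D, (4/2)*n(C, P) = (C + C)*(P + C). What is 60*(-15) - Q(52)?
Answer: -11714/13 ≈ -901.08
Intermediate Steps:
n(C, P) = C*(C + P) (n(C, P) = ((C + C)*(P + C))/2 = ((2*C)*(C + P))/2 = (2*C*(C + P))/2 = C*(C + P))
Q(D) = 56/D (Q(D) = (7*(7 + 1))/D = (7*8)/D = 56/D)
60*(-15) - Q(52) = 60*(-15) - 56/52 = -900 - 56/52 = -900 - 1*14/13 = -900 - 14/13 = -11714/13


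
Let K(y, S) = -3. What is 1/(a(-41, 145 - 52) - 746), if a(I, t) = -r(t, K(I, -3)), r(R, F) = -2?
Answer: -1/744 ≈ -0.0013441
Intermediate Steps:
a(I, t) = 2 (a(I, t) = -1*(-2) = 2)
1/(a(-41, 145 - 52) - 746) = 1/(2 - 746) = 1/(-744) = -1/744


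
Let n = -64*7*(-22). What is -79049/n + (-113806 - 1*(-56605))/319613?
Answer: -3689837299/450015104 ≈ -8.1994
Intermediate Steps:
n = 9856 (n = -448*(-22) = 9856)
-79049/n + (-113806 - 1*(-56605))/319613 = -79049/9856 + (-113806 - 1*(-56605))/319613 = -79049*1/9856 + (-113806 + 56605)*(1/319613) = -79049/9856 - 57201*1/319613 = -79049/9856 - 57201/319613 = -3689837299/450015104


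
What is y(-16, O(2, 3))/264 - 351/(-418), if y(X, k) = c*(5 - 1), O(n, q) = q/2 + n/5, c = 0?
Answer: 351/418 ≈ 0.83971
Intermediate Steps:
O(n, q) = q/2 + n/5 (O(n, q) = q*(½) + n*(⅕) = q/2 + n/5)
y(X, k) = 0 (y(X, k) = 0*(5 - 1) = 0*4 = 0)
y(-16, O(2, 3))/264 - 351/(-418) = 0/264 - 351/(-418) = 0*(1/264) - 351*(-1/418) = 0 + 351/418 = 351/418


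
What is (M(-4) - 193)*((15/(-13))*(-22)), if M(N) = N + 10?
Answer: -61710/13 ≈ -4746.9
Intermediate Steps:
M(N) = 10 + N
(M(-4) - 193)*((15/(-13))*(-22)) = ((10 - 4) - 193)*((15/(-13))*(-22)) = (6 - 193)*((15*(-1/13))*(-22)) = -(-2805)*(-22)/13 = -187*330/13 = -61710/13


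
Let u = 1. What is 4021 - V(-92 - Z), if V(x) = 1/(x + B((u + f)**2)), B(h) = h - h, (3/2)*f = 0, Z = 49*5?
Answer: 1355078/337 ≈ 4021.0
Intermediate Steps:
Z = 245
f = 0 (f = (2/3)*0 = 0)
B(h) = 0
V(x) = 1/x (V(x) = 1/(x + 0) = 1/x)
4021 - V(-92 - Z) = 4021 - 1/(-92 - 1*245) = 4021 - 1/(-92 - 245) = 4021 - 1/(-337) = 4021 - 1*(-1/337) = 4021 + 1/337 = 1355078/337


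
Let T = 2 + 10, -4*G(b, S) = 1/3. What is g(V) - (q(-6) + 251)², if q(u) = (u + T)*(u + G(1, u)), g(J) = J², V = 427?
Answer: 545275/4 ≈ 1.3632e+5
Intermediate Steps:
G(b, S) = -1/12 (G(b, S) = -¼/3 = -¼*⅓ = -1/12)
T = 12
q(u) = (12 + u)*(-1/12 + u) (q(u) = (u + 12)*(u - 1/12) = (12 + u)*(-1/12 + u))
g(V) - (q(-6) + 251)² = 427² - ((-1 + (-6)² + (143/12)*(-6)) + 251)² = 182329 - ((-1 + 36 - 143/2) + 251)² = 182329 - (-73/2 + 251)² = 182329 - (429/2)² = 182329 - 1*184041/4 = 182329 - 184041/4 = 545275/4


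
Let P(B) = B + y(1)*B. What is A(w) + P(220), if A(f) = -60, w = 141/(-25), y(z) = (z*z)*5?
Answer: 1260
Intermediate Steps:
y(z) = 5*z² (y(z) = z²*5 = 5*z²)
w = -141/25 (w = 141*(-1/25) = -141/25 ≈ -5.6400)
P(B) = 6*B (P(B) = B + (5*1²)*B = B + (5*1)*B = B + 5*B = 6*B)
A(w) + P(220) = -60 + 6*220 = -60 + 1320 = 1260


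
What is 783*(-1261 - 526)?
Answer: -1399221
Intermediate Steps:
783*(-1261 - 526) = 783*(-1787) = -1399221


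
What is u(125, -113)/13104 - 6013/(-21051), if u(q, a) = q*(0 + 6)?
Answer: 5254589/15325128 ≈ 0.34287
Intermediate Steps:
u(q, a) = 6*q (u(q, a) = q*6 = 6*q)
u(125, -113)/13104 - 6013/(-21051) = (6*125)/13104 - 6013/(-21051) = 750*(1/13104) - 6013*(-1/21051) = 125/2184 + 6013/21051 = 5254589/15325128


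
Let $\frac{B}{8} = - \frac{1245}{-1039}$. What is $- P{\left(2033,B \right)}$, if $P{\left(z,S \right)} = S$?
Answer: $- \frac{9960}{1039} \approx -9.5861$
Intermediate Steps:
$B = \frac{9960}{1039}$ ($B = 8 \left(- \frac{1245}{-1039}\right) = 8 \left(\left(-1245\right) \left(- \frac{1}{1039}\right)\right) = 8 \cdot \frac{1245}{1039} = \frac{9960}{1039} \approx 9.5861$)
$- P{\left(2033,B \right)} = \left(-1\right) \frac{9960}{1039} = - \frac{9960}{1039}$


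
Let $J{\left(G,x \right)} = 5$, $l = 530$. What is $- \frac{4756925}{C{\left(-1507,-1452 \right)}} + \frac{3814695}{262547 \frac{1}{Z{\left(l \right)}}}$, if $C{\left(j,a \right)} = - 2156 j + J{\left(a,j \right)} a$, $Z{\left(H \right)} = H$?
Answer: $\frac{6553049253869225}{851133266104} \approx 7699.2$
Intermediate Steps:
$C{\left(j,a \right)} = - 2156 j + 5 a$
$- \frac{4756925}{C{\left(-1507,-1452 \right)}} + \frac{3814695}{262547 \frac{1}{Z{\left(l \right)}}} = - \frac{4756925}{\left(-2156\right) \left(-1507\right) + 5 \left(-1452\right)} + \frac{3814695}{262547 \cdot \frac{1}{530}} = - \frac{4756925}{3249092 - 7260} + \frac{3814695}{262547 \cdot \frac{1}{530}} = - \frac{4756925}{3241832} + \frac{3814695}{\frac{262547}{530}} = \left(-4756925\right) \frac{1}{3241832} + 3814695 \cdot \frac{530}{262547} = - \frac{4756925}{3241832} + \frac{2021788350}{262547} = \frac{6553049253869225}{851133266104}$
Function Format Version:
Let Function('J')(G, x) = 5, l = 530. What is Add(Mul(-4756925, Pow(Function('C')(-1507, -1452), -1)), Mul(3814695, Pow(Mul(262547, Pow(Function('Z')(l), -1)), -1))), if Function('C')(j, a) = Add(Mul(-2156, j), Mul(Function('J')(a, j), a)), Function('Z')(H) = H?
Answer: Rational(6553049253869225, 851133266104) ≈ 7699.2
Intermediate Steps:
Function('C')(j, a) = Add(Mul(-2156, j), Mul(5, a))
Add(Mul(-4756925, Pow(Function('C')(-1507, -1452), -1)), Mul(3814695, Pow(Mul(262547, Pow(Function('Z')(l), -1)), -1))) = Add(Mul(-4756925, Pow(Add(Mul(-2156, -1507), Mul(5, -1452)), -1)), Mul(3814695, Pow(Mul(262547, Pow(530, -1)), -1))) = Add(Mul(-4756925, Pow(Add(3249092, -7260), -1)), Mul(3814695, Pow(Mul(262547, Rational(1, 530)), -1))) = Add(Mul(-4756925, Pow(3241832, -1)), Mul(3814695, Pow(Rational(262547, 530), -1))) = Add(Mul(-4756925, Rational(1, 3241832)), Mul(3814695, Rational(530, 262547))) = Add(Rational(-4756925, 3241832), Rational(2021788350, 262547)) = Rational(6553049253869225, 851133266104)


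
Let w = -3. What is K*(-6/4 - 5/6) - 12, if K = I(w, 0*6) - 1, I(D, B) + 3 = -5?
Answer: 9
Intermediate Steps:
I(D, B) = -8 (I(D, B) = -3 - 5 = -8)
K = -9 (K = -8 - 1 = -9)
K*(-6/4 - 5/6) - 12 = -9*(-6/4 - 5/6) - 12 = -9*(-6*¼ - 5*⅙) - 12 = -9*(-3/2 - ⅚) - 12 = -9*(-7/3) - 12 = 21 - 12 = 9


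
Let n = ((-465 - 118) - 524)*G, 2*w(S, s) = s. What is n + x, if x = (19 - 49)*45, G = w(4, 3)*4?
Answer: -7992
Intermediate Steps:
w(S, s) = s/2
G = 6 (G = ((1/2)*3)*4 = (3/2)*4 = 6)
n = -6642 (n = ((-465 - 118) - 524)*6 = (-583 - 524)*6 = -1107*6 = -6642)
x = -1350 (x = -30*45 = -1350)
n + x = -6642 - 1350 = -7992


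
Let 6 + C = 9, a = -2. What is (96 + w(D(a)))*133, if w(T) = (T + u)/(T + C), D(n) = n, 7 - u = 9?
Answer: 12236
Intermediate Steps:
u = -2 (u = 7 - 1*9 = 7 - 9 = -2)
C = 3 (C = -6 + 9 = 3)
w(T) = (-2 + T)/(3 + T) (w(T) = (T - 2)/(T + 3) = (-2 + T)/(3 + T))
(96 + w(D(a)))*133 = (96 + (-2 - 2)/(3 - 2))*133 = (96 - 4/1)*133 = (96 + 1*(-4))*133 = (96 - 4)*133 = 92*133 = 12236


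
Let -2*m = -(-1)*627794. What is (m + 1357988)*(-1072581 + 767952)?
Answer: -318060397239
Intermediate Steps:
m = -313897 (m = -(-1)*(-1*627794)/2 = -(-1)*(-627794)/2 = -½*627794 = -313897)
(m + 1357988)*(-1072581 + 767952) = (-313897 + 1357988)*(-1072581 + 767952) = 1044091*(-304629) = -318060397239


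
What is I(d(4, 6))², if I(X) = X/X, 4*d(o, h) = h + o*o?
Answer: 1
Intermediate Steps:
d(o, h) = h/4 + o²/4 (d(o, h) = (h + o*o)/4 = (h + o²)/4 = h/4 + o²/4)
I(X) = 1
I(d(4, 6))² = 1² = 1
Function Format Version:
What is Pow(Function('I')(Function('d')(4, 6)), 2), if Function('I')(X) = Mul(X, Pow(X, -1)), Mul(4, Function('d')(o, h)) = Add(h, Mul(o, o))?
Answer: 1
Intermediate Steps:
Function('d')(o, h) = Add(Mul(Rational(1, 4), h), Mul(Rational(1, 4), Pow(o, 2))) (Function('d')(o, h) = Mul(Rational(1, 4), Add(h, Mul(o, o))) = Mul(Rational(1, 4), Add(h, Pow(o, 2))) = Add(Mul(Rational(1, 4), h), Mul(Rational(1, 4), Pow(o, 2))))
Function('I')(X) = 1
Pow(Function('I')(Function('d')(4, 6)), 2) = Pow(1, 2) = 1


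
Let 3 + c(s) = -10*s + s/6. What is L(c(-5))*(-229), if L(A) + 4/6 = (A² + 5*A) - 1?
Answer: -19460191/36 ≈ -5.4056e+5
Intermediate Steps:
c(s) = -3 - 59*s/6 (c(s) = -3 + (-10*s + s/6) = -3 - 59*s/6)
L(A) = -5/3 + A² + 5*A (L(A) = -⅔ + ((A² + 5*A) - 1) = -⅔ + (-1 + A² + 5*A) = -5/3 + A² + 5*A)
L(c(-5))*(-229) = (-5/3 + (-3 - 59/6*(-5))² + 5*(-3 - 59/6*(-5)))*(-229) = (-5/3 + (-3 + 295/6)² + 5*(-3 + 295/6))*(-229) = (-5/3 + (277/6)² + 5*(277/6))*(-229) = (-5/3 + 76729/36 + 1385/6)*(-229) = (84979/36)*(-229) = -19460191/36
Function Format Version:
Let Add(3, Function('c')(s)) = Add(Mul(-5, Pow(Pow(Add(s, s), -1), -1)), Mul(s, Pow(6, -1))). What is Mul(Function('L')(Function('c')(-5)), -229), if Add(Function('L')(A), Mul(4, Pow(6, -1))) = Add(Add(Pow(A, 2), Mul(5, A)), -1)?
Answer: Rational(-19460191, 36) ≈ -5.4056e+5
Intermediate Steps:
Function('c')(s) = Add(-3, Mul(Rational(-59, 6), s)) (Function('c')(s) = Add(-3, Add(Mul(-5, Pow(Pow(Add(s, s), -1), -1)), Mul(s, Pow(6, -1)))) = Add(-3, Add(Mul(-5, Pow(Pow(Mul(2, s), -1), -1)), Mul(s, Rational(1, 6)))) = Add(-3, Add(Mul(-5, Pow(Mul(Rational(1, 2), Pow(s, -1)), -1)), Mul(Rational(1, 6), s))) = Add(-3, Add(Mul(-5, Mul(2, s)), Mul(Rational(1, 6), s))) = Add(-3, Add(Mul(-10, s), Mul(Rational(1, 6), s))) = Add(-3, Mul(Rational(-59, 6), s)))
Function('L')(A) = Add(Rational(-5, 3), Pow(A, 2), Mul(5, A)) (Function('L')(A) = Add(Rational(-2, 3), Add(Add(Pow(A, 2), Mul(5, A)), -1)) = Add(Rational(-2, 3), Add(-1, Pow(A, 2), Mul(5, A))) = Add(Rational(-5, 3), Pow(A, 2), Mul(5, A)))
Mul(Function('L')(Function('c')(-5)), -229) = Mul(Add(Rational(-5, 3), Pow(Add(-3, Mul(Rational(-59, 6), -5)), 2), Mul(5, Add(-3, Mul(Rational(-59, 6), -5)))), -229) = Mul(Add(Rational(-5, 3), Pow(Add(-3, Rational(295, 6)), 2), Mul(5, Add(-3, Rational(295, 6)))), -229) = Mul(Add(Rational(-5, 3), Pow(Rational(277, 6), 2), Mul(5, Rational(277, 6))), -229) = Mul(Add(Rational(-5, 3), Rational(76729, 36), Rational(1385, 6)), -229) = Mul(Rational(84979, 36), -229) = Rational(-19460191, 36)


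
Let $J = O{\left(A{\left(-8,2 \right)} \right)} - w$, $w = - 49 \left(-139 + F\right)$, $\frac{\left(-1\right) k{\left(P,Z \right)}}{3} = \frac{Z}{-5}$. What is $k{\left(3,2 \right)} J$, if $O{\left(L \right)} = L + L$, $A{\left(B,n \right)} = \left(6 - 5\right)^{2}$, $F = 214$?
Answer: $\frac{22062}{5} \approx 4412.4$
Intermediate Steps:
$k{\left(P,Z \right)} = \frac{3 Z}{5}$ ($k{\left(P,Z \right)} = - 3 \frac{Z}{-5} = - 3 Z \left(- \frac{1}{5}\right) = - 3 \left(- \frac{Z}{5}\right) = \frac{3 Z}{5}$)
$A{\left(B,n \right)} = 1$ ($A{\left(B,n \right)} = 1^{2} = 1$)
$w = -3675$ ($w = - 49 \left(-139 + 214\right) = \left(-49\right) 75 = -3675$)
$O{\left(L \right)} = 2 L$
$J = 3677$ ($J = 2 \cdot 1 - -3675 = 2 + 3675 = 3677$)
$k{\left(3,2 \right)} J = \frac{3}{5} \cdot 2 \cdot 3677 = \frac{6}{5} \cdot 3677 = \frac{22062}{5}$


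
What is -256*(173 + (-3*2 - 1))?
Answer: -42496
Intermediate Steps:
-256*(173 + (-3*2 - 1)) = -256*(173 + (-6 - 1)) = -256*(173 - 7) = -256*166 = -42496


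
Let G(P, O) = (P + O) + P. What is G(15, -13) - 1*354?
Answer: -337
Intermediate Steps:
G(P, O) = O + 2*P (G(P, O) = (O + P) + P = O + 2*P)
G(15, -13) - 1*354 = (-13 + 2*15) - 1*354 = (-13 + 30) - 354 = 17 - 354 = -337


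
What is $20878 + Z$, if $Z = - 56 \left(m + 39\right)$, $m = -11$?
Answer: $19310$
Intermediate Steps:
$Z = -1568$ ($Z = - 56 \left(-11 + 39\right) = \left(-56\right) 28 = -1568$)
$20878 + Z = 20878 - 1568 = 19310$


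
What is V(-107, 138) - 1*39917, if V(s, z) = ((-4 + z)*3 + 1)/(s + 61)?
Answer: -1836585/46 ≈ -39926.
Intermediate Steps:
V(s, z) = (-11 + 3*z)/(61 + s) (V(s, z) = ((-12 + 3*z) + 1)/(61 + s) = (-11 + 3*z)/(61 + s))
V(-107, 138) - 1*39917 = (-11 + 3*138)/(61 - 107) - 1*39917 = (-11 + 414)/(-46) - 39917 = -1/46*403 - 39917 = -403/46 - 39917 = -1836585/46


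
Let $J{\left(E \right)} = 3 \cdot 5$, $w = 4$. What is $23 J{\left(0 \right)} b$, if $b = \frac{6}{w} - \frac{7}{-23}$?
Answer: $\frac{1245}{2} \approx 622.5$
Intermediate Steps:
$J{\left(E \right)} = 15$
$b = \frac{83}{46}$ ($b = \frac{6}{4} - \frac{7}{-23} = 6 \cdot \frac{1}{4} - - \frac{7}{23} = \frac{3}{2} + \frac{7}{23} = \frac{83}{46} \approx 1.8043$)
$23 J{\left(0 \right)} b = 23 \cdot 15 \cdot \frac{83}{46} = 345 \cdot \frac{83}{46} = \frac{1245}{2}$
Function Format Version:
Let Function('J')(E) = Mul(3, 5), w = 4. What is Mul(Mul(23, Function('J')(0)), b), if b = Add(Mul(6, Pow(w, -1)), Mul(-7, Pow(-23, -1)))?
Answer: Rational(1245, 2) ≈ 622.50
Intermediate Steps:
Function('J')(E) = 15
b = Rational(83, 46) (b = Add(Mul(6, Pow(4, -1)), Mul(-7, Pow(-23, -1))) = Add(Mul(6, Rational(1, 4)), Mul(-7, Rational(-1, 23))) = Add(Rational(3, 2), Rational(7, 23)) = Rational(83, 46) ≈ 1.8043)
Mul(Mul(23, Function('J')(0)), b) = Mul(Mul(23, 15), Rational(83, 46)) = Mul(345, Rational(83, 46)) = Rational(1245, 2)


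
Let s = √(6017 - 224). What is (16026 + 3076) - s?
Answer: 19102 - √5793 ≈ 19026.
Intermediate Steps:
s = √5793 ≈ 76.112
(16026 + 3076) - s = (16026 + 3076) - √5793 = 19102 - √5793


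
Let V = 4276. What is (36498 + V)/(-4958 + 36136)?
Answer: 20387/15589 ≈ 1.3078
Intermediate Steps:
(36498 + V)/(-4958 + 36136) = (36498 + 4276)/(-4958 + 36136) = 40774/31178 = 40774*(1/31178) = 20387/15589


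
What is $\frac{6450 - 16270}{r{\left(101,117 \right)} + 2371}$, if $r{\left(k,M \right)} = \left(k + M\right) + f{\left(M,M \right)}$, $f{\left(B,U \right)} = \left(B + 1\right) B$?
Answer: $- \frac{1964}{3279} \approx -0.59896$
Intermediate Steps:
$f{\left(B,U \right)} = B \left(1 + B\right)$ ($f{\left(B,U \right)} = \left(1 + B\right) B = B \left(1 + B\right)$)
$r{\left(k,M \right)} = M + k + M \left(1 + M\right)$ ($r{\left(k,M \right)} = \left(k + M\right) + M \left(1 + M\right) = \left(M + k\right) + M \left(1 + M\right) = M + k + M \left(1 + M\right)$)
$\frac{6450 - 16270}{r{\left(101,117 \right)} + 2371} = \frac{6450 - 16270}{\left(117 + 101 + 117 \left(1 + 117\right)\right) + 2371} = - \frac{9820}{\left(117 + 101 + 117 \cdot 118\right) + 2371} = - \frac{9820}{\left(117 + 101 + 13806\right) + 2371} = - \frac{9820}{14024 + 2371} = - \frac{9820}{16395} = \left(-9820\right) \frac{1}{16395} = - \frac{1964}{3279}$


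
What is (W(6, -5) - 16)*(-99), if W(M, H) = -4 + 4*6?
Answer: -396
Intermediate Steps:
W(M, H) = 20 (W(M, H) = -4 + 24 = 20)
(W(6, -5) - 16)*(-99) = (20 - 16)*(-99) = 4*(-99) = -396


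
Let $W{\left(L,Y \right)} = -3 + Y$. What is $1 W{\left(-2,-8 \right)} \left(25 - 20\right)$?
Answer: $-55$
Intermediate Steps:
$1 W{\left(-2,-8 \right)} \left(25 - 20\right) = 1 \left(-3 - 8\right) \left(25 - 20\right) = 1 \left(-11\right) 5 = \left(-11\right) 5 = -55$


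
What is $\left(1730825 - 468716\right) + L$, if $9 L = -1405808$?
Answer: $\frac{9953173}{9} \approx 1.1059 \cdot 10^{6}$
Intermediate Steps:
$L = - \frac{1405808}{9}$ ($L = \frac{1}{9} \left(-1405808\right) = - \frac{1405808}{9} \approx -1.562 \cdot 10^{5}$)
$\left(1730825 - 468716\right) + L = \left(1730825 - 468716\right) - \frac{1405808}{9} = 1262109 - \frac{1405808}{9} = \frac{9953173}{9}$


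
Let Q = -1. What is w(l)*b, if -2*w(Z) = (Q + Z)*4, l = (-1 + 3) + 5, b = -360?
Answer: 4320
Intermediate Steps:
l = 7 (l = 2 + 5 = 7)
w(Z) = 2 - 2*Z (w(Z) = -(-1 + Z)*4/2 = -(-4 + 4*Z)/2 = 2 - 2*Z)
w(l)*b = (2 - 2*7)*(-360) = (2 - 14)*(-360) = -12*(-360) = 4320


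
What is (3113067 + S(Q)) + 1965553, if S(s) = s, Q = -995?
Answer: 5077625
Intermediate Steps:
(3113067 + S(Q)) + 1965553 = (3113067 - 995) + 1965553 = 3112072 + 1965553 = 5077625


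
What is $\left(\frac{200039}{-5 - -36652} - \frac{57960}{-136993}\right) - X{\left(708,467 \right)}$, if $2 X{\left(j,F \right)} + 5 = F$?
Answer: $- \frac{1130180347954}{5020382471} \approx -225.12$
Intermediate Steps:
$X{\left(j,F \right)} = - \frac{5}{2} + \frac{F}{2}$
$\left(\frac{200039}{-5 - -36652} - \frac{57960}{-136993}\right) - X{\left(708,467 \right)} = \left(\frac{200039}{-5 - -36652} - \frac{57960}{-136993}\right) - \left(- \frac{5}{2} + \frac{1}{2} \cdot 467\right) = \left(\frac{200039}{-5 + 36652} - - \frac{57960}{136993}\right) - \left(- \frac{5}{2} + \frac{467}{2}\right) = \left(\frac{200039}{36647} + \frac{57960}{136993}\right) - 231 = \frac{29528002847}{5020382471} - 231 = - \frac{1130180347954}{5020382471}$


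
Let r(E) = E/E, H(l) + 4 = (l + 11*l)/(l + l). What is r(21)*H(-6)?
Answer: 2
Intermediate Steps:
H(l) = 2 (H(l) = -4 + (l + 11*l)/(l + l) = -4 + (12*l)/((2*l)) = -4 + (12*l)*(1/(2*l)) = -4 + 6 = 2)
r(E) = 1
r(21)*H(-6) = 1*2 = 2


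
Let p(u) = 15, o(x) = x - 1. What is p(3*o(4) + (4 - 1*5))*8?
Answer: 120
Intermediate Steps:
o(x) = -1 + x
p(3*o(4) + (4 - 1*5))*8 = 15*8 = 120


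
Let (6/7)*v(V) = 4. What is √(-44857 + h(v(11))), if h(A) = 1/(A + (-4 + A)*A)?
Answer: I*√219798670/70 ≈ 211.79*I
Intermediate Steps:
v(V) = 14/3 (v(V) = (7/6)*4 = 14/3)
h(A) = 1/(A + A*(-4 + A))
√(-44857 + h(v(11))) = √(-44857 + 1/((14/3)*(-3 + 14/3))) = √(-44857 + 3/(14*(5/3))) = √(-44857 + (3/14)*(⅗)) = √(-44857 + 9/70) = √(-3139981/70) = I*√219798670/70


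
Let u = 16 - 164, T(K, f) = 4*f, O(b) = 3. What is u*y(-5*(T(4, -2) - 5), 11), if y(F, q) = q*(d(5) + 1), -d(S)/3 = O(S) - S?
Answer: -11396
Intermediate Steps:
d(S) = -9 + 3*S (d(S) = -3*(3 - S) = -9 + 3*S)
y(F, q) = 7*q (y(F, q) = q*((-9 + 3*5) + 1) = q*((-9 + 15) + 1) = q*(6 + 1) = q*7 = 7*q)
u = -148
u*y(-5*(T(4, -2) - 5), 11) = -1036*11 = -148*77 = -11396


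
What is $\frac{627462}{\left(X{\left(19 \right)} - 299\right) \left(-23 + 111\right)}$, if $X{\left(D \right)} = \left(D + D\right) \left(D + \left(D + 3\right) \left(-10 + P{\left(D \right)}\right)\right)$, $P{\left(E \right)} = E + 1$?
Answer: $\frac{28521}{35132} \approx 0.81182$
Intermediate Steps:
$P{\left(E \right)} = 1 + E$
$X{\left(D \right)} = 2 D \left(D + \left(-9 + D\right) \left(3 + D\right)\right)$ ($X{\left(D \right)} = \left(D + D\right) \left(D + \left(D + 3\right) \left(-10 + \left(1 + D\right)\right)\right) = 2 D \left(D + \left(3 + D\right) \left(-9 + D\right)\right) = 2 D \left(D + \left(-9 + D\right) \left(3 + D\right)\right)$)
$\frac{627462}{\left(X{\left(19 \right)} - 299\right) \left(-23 + 111\right)} = \frac{627462}{\left(2 \cdot 19 \left(-27 + 19^{2} - 95\right) - 299\right) \left(-23 + 111\right)} = \frac{627462}{\left(2 \cdot 19 \left(-27 + 361 - 95\right) - 299\right) 88} = \frac{627462}{\left(2 \cdot 19 \cdot 239 - 299\right) 88} = \frac{627462}{\left(9082 - 299\right) 88} = \frac{627462}{8783 \cdot 88} = \frac{627462}{772904} = 627462 \cdot \frac{1}{772904} = \frac{28521}{35132}$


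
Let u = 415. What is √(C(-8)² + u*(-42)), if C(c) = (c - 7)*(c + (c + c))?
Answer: √112170 ≈ 334.92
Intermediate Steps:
C(c) = 3*c*(-7 + c) (C(c) = (-7 + c)*(c + 2*c) = (-7 + c)*(3*c) = 3*c*(-7 + c))
√(C(-8)² + u*(-42)) = √((3*(-8)*(-7 - 8))² + 415*(-42)) = √((3*(-8)*(-15))² - 17430) = √(360² - 17430) = √(129600 - 17430) = √112170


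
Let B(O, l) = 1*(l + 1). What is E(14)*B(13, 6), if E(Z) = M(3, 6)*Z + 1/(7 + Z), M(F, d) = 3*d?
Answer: 5293/3 ≈ 1764.3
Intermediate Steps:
E(Z) = 1/(7 + Z) + 18*Z (E(Z) = (3*6)*Z + 1/(7 + Z) = 18*Z + 1/(7 + Z) = 1/(7 + Z) + 18*Z)
B(O, l) = 1 + l (B(O, l) = 1*(1 + l) = 1 + l)
E(14)*B(13, 6) = ((1 + 18*14**2 + 126*14)/(7 + 14))*(1 + 6) = ((1 + 18*196 + 1764)/21)*7 = ((1 + 3528 + 1764)/21)*7 = ((1/21)*5293)*7 = (5293/21)*7 = 5293/3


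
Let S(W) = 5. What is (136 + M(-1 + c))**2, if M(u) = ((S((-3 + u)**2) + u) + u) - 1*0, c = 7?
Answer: 23409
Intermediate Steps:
M(u) = 5 + 2*u (M(u) = ((5 + u) + u) - 1*0 = (5 + 2*u) + 0 = 5 + 2*u)
(136 + M(-1 + c))**2 = (136 + (5 + 2*(-1 + 7)))**2 = (136 + (5 + 2*6))**2 = (136 + (5 + 12))**2 = (136 + 17)**2 = 153**2 = 23409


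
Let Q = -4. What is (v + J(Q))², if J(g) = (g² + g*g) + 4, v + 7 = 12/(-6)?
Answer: 729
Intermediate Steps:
v = -9 (v = -7 + 12/(-6) = -7 + 12*(-⅙) = -7 - 2 = -9)
J(g) = 4 + 2*g² (J(g) = (g² + g²) + 4 = 2*g² + 4 = 4 + 2*g²)
(v + J(Q))² = (-9 + (4 + 2*(-4)²))² = (-9 + (4 + 2*16))² = (-9 + (4 + 32))² = (-9 + 36)² = 27² = 729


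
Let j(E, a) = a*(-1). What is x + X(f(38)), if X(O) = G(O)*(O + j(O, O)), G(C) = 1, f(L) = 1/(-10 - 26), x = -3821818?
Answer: -3821818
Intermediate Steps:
j(E, a) = -a
f(L) = -1/36 (f(L) = 1/(-36) = -1/36)
X(O) = 0 (X(O) = 1*(O - O) = 1*0 = 0)
x + X(f(38)) = -3821818 + 0 = -3821818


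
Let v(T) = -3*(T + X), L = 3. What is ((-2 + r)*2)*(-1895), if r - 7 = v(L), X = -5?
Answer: -41690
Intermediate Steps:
v(T) = 15 - 3*T (v(T) = -3*(T - 5) = -3*(-5 + T) = 15 - 3*T)
r = 13 (r = 7 + (15 - 3*3) = 7 + (15 - 9) = 7 + 6 = 13)
((-2 + r)*2)*(-1895) = ((-2 + 13)*2)*(-1895) = (11*2)*(-1895) = 22*(-1895) = -41690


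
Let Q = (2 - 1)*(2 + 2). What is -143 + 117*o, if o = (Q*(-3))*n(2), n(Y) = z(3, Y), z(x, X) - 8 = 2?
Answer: -14183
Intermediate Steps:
z(x, X) = 10 (z(x, X) = 8 + 2 = 10)
Q = 4 (Q = 1*4 = 4)
n(Y) = 10
o = -120 (o = (4*(-3))*10 = -12*10 = -120)
-143 + 117*o = -143 + 117*(-120) = -143 - 14040 = -14183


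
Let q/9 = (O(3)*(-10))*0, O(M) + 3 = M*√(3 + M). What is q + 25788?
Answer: 25788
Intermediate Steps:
O(M) = -3 + M*√(3 + M)
q = 0 (q = 9*(((-3 + 3*√(3 + 3))*(-10))*0) = 9*(((-3 + 3*√6)*(-10))*0) = 9*((30 - 30*√6)*0) = 9*0 = 0)
q + 25788 = 0 + 25788 = 25788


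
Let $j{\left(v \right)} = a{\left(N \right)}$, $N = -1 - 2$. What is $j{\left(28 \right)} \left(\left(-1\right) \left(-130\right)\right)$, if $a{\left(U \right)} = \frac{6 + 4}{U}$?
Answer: $- \frac{1300}{3} \approx -433.33$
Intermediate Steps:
$N = -3$ ($N = -1 - 2 = -3$)
$a{\left(U \right)} = \frac{10}{U}$
$j{\left(v \right)} = - \frac{10}{3}$ ($j{\left(v \right)} = \frac{10}{-3} = 10 \left(- \frac{1}{3}\right) = - \frac{10}{3}$)
$j{\left(28 \right)} \left(\left(-1\right) \left(-130\right)\right) = - \frac{10 \left(\left(-1\right) \left(-130\right)\right)}{3} = \left(- \frac{10}{3}\right) 130 = - \frac{1300}{3}$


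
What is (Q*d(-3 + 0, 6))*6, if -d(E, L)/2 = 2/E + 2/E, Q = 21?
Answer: 336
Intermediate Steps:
d(E, L) = -8/E (d(E, L) = -2*(2/E + 2/E) = -8/E)
(Q*d(-3 + 0, 6))*6 = (21*(-8/(-3 + 0)))*6 = (21*(-8/(-3)))*6 = (21*(-8*(-⅓)))*6 = (21*(8/3))*6 = 56*6 = 336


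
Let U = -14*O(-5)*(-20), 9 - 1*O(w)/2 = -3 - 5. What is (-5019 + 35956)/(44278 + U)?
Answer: 30937/53798 ≈ 0.57506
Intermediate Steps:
O(w) = 34 (O(w) = 18 - 2*(-3 - 5) = 18 - 2*(-8) = 18 + 16 = 34)
U = 9520 (U = -14*34*(-20) = -476*(-20) = 9520)
(-5019 + 35956)/(44278 + U) = (-5019 + 35956)/(44278 + 9520) = 30937/53798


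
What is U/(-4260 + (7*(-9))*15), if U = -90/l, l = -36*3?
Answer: -1/6246 ≈ -0.00016010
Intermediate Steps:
l = -108
U = ⅚ (U = -90/(-108) = -90*(-1/108) = ⅚ ≈ 0.83333)
U/(-4260 + (7*(-9))*15) = (⅚)/(-4260 + (7*(-9))*15) = (⅚)/(-4260 - 63*15) = (⅚)/(-4260 - 945) = (⅚)/(-5205) = -1/5205*⅚ = -1/6246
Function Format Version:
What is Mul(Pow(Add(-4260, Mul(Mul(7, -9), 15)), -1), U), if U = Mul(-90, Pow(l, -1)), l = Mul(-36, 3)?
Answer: Rational(-1, 6246) ≈ -0.00016010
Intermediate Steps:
l = -108
U = Rational(5, 6) (U = Mul(-90, Pow(-108, -1)) = Mul(-90, Rational(-1, 108)) = Rational(5, 6) ≈ 0.83333)
Mul(Pow(Add(-4260, Mul(Mul(7, -9), 15)), -1), U) = Mul(Pow(Add(-4260, Mul(Mul(7, -9), 15)), -1), Rational(5, 6)) = Mul(Pow(Add(-4260, Mul(-63, 15)), -1), Rational(5, 6)) = Mul(Pow(Add(-4260, -945), -1), Rational(5, 6)) = Mul(Pow(-5205, -1), Rational(5, 6)) = Mul(Rational(-1, 5205), Rational(5, 6)) = Rational(-1, 6246)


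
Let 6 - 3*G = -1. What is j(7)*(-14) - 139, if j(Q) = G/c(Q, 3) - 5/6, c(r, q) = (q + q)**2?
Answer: -6925/54 ≈ -128.24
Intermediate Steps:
G = 7/3 (G = 2 - 1/3*(-1) = 2 + 1/3 = 7/3 ≈ 2.3333)
c(r, q) = 4*q**2 (c(r, q) = (2*q)**2 = 4*q**2)
j(Q) = -83/108 (j(Q) = 7/(3*((4*3**2))) - 5/6 = 7/(3*((4*9))) - 5*1/6 = (7/3)/36 - 5/6 = (7/3)*(1/36) - 5/6 = 7/108 - 5/6 = -83/108)
j(7)*(-14) - 139 = -83/108*(-14) - 139 = 581/54 - 139 = -6925/54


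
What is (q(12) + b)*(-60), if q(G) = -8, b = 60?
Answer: -3120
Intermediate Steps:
(q(12) + b)*(-60) = (-8 + 60)*(-60) = 52*(-60) = -3120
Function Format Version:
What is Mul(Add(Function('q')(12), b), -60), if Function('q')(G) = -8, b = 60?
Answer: -3120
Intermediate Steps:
Mul(Add(Function('q')(12), b), -60) = Mul(Add(-8, 60), -60) = Mul(52, -60) = -3120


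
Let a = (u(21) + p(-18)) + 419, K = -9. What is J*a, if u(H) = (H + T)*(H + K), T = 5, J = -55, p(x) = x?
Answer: -39215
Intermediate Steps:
u(H) = (-9 + H)*(5 + H) (u(H) = (H + 5)*(H - 9) = (5 + H)*(-9 + H) = (-9 + H)*(5 + H))
a = 713 (a = ((-45 + 21² - 4*21) - 18) + 419 = ((-45 + 441 - 84) - 18) + 419 = (312 - 18) + 419 = 294 + 419 = 713)
J*a = -55*713 = -39215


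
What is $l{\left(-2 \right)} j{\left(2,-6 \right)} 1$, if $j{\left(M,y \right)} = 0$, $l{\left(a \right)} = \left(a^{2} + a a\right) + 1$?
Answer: $0$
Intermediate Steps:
$l{\left(a \right)} = 1 + 2 a^{2}$ ($l{\left(a \right)} = \left(a^{2} + a^{2}\right) + 1 = 2 a^{2} + 1 = 1 + 2 a^{2}$)
$l{\left(-2 \right)} j{\left(2,-6 \right)} 1 = \left(1 + 2 \left(-2\right)^{2}\right) 0 \cdot 1 = \left(1 + 2 \cdot 4\right) 0 \cdot 1 = \left(1 + 8\right) 0 \cdot 1 = 9 \cdot 0 \cdot 1 = 0 \cdot 1 = 0$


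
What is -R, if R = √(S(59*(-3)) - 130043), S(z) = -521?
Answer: -2*I*√32641 ≈ -361.34*I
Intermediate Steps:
R = 2*I*√32641 (R = √(-521 - 130043) = √(-130564) = 2*I*√32641 ≈ 361.34*I)
-R = -2*I*√32641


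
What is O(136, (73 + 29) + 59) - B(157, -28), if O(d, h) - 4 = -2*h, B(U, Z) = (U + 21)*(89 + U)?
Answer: -44106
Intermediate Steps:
B(U, Z) = (21 + U)*(89 + U)
O(d, h) = 4 - 2*h
O(136, (73 + 29) + 59) - B(157, -28) = (4 - 2*((73 + 29) + 59)) - (1869 + 157**2 + 110*157) = (4 - 2*(102 + 59)) - (1869 + 24649 + 17270) = (4 - 2*161) - 1*43788 = (4 - 322) - 43788 = -318 - 43788 = -44106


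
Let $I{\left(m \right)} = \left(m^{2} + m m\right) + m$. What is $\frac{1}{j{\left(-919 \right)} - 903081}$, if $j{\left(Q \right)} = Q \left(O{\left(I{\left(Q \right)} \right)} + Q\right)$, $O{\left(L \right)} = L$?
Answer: $- \frac{1}{1551517077} \approx -6.4453 \cdot 10^{-10}$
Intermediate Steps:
$I{\left(m \right)} = m + 2 m^{2}$ ($I{\left(m \right)} = \left(m^{2} + m^{2}\right) + m = 2 m^{2} + m = m + 2 m^{2}$)
$j{\left(Q \right)} = Q \left(Q + Q \left(1 + 2 Q\right)\right)$ ($j{\left(Q \right)} = Q \left(Q \left(1 + 2 Q\right) + Q\right) = Q \left(Q + Q \left(1 + 2 Q\right)\right)$)
$\frac{1}{j{\left(-919 \right)} - 903081} = \frac{1}{2 \left(-919\right)^{2} \left(1 - 919\right) - 903081} = \frac{1}{2 \cdot 844561 \left(-918\right) - 903081} = \frac{1}{-1550613996 - 903081} = \frac{1}{-1551517077} = - \frac{1}{1551517077}$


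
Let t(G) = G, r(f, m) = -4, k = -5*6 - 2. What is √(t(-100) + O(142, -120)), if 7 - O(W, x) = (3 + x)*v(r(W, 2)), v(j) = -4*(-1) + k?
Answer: I*√3369 ≈ 58.043*I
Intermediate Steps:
k = -32 (k = -30 - 2 = -32)
v(j) = -28 (v(j) = -4*(-1) - 32 = 4 - 32 = -28)
O(W, x) = 91 + 28*x (O(W, x) = 7 - (3 + x)*(-28) = 7 - (-84 - 28*x) = 7 + (84 + 28*x) = 91 + 28*x)
√(t(-100) + O(142, -120)) = √(-100 + (91 + 28*(-120))) = √(-100 + (91 - 3360)) = √(-100 - 3269) = √(-3369) = I*√3369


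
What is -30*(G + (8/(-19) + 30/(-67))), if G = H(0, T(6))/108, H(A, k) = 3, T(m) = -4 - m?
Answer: 192715/7638 ≈ 25.231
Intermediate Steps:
G = 1/36 (G = 3/108 = 3*(1/108) = 1/36 ≈ 0.027778)
-30*(G + (8/(-19) + 30/(-67))) = -30*(1/36 + (8/(-19) + 30/(-67))) = -30*(1/36 + (8*(-1/19) + 30*(-1/67))) = -30*(1/36 + (-8/19 - 30/67)) = -30*(1/36 - 1106/1273) = -30*(-38543/45828) = 192715/7638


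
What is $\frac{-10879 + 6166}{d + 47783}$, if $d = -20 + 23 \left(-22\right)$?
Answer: $- \frac{4713}{47257} \approx -0.099731$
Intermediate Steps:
$d = -526$ ($d = -20 - 506 = -526$)
$\frac{-10879 + 6166}{d + 47783} = \frac{-10879 + 6166}{-526 + 47783} = - \frac{4713}{47257}$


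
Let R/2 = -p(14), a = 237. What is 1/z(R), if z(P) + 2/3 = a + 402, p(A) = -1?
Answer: 3/1915 ≈ 0.0015666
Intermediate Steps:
R = 2 (R = 2*(-1*(-1)) = 2*1 = 2)
z(P) = 1915/3 (z(P) = -2/3 + (237 + 402) = -2/3 + 639 = 1915/3)
1/z(R) = 1/(1915/3) = 3/1915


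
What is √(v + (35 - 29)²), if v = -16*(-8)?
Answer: 2*√41 ≈ 12.806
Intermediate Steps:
v = 128
√(v + (35 - 29)²) = √(128 + (35 - 29)²) = √(128 + 6²) = √(128 + 36) = √164 = 2*√41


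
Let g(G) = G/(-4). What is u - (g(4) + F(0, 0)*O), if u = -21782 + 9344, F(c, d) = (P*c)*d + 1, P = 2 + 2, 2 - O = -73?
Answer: -12512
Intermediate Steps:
O = 75 (O = 2 - 1*(-73) = 2 + 73 = 75)
P = 4
g(G) = -G/4 (g(G) = G*(-¼) = -G/4)
F(c, d) = 1 + 4*c*d (F(c, d) = (4*c)*d + 1 = 4*c*d + 1 = 1 + 4*c*d)
u = -12438
u - (g(4) + F(0, 0)*O) = -12438 - (-¼*4 + (1 + 4*0*0)*75) = -12438 - (-1 + (1 + 0)*75) = -12438 - (-1 + 1*75) = -12438 - (-1 + 75) = -12438 - 1*74 = -12438 - 74 = -12512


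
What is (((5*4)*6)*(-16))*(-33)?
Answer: 63360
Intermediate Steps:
(((5*4)*6)*(-16))*(-33) = ((20*6)*(-16))*(-33) = (120*(-16))*(-33) = -1920*(-33) = 63360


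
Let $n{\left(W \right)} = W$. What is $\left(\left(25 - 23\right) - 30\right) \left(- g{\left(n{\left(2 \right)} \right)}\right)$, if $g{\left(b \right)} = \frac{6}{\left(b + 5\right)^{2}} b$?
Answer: $\frac{48}{7} \approx 6.8571$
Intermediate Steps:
$g{\left(b \right)} = \frac{6 b}{\left(5 + b\right)^{2}}$ ($g{\left(b \right)} = \frac{6}{\left(5 + b\right)^{2}} b = \frac{6 b}{\left(5 + b\right)^{2}}$)
$\left(\left(25 - 23\right) - 30\right) \left(- g{\left(n{\left(2 \right)} \right)}\right) = \left(\left(25 - 23\right) - 30\right) \left(- \frac{6 \cdot 2}{\left(5 + 2\right)^{2}}\right) = \left(2 - 30\right) \left(- \frac{6 \cdot 2}{49}\right) = - 28 \left(- \frac{6 \cdot 2}{49}\right) = - 28 \left(\left(-1\right) \frac{12}{49}\right) = \left(-28\right) \left(- \frac{12}{49}\right) = \frac{48}{7}$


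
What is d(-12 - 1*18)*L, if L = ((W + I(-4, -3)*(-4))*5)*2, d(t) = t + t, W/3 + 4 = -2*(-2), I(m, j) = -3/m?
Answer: 1800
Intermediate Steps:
W = 0 (W = -12 + 3*(-2*(-2)) = -12 + 3*4 = -12 + 12 = 0)
d(t) = 2*t
L = -30 (L = ((0 - 3/(-4)*(-4))*5)*2 = ((0 - 3*(-¼)*(-4))*5)*2 = ((0 + (¾)*(-4))*5)*2 = ((0 - 3)*5)*2 = -3*5*2 = -15*2 = -30)
d(-12 - 1*18)*L = (2*(-12 - 1*18))*(-30) = (2*(-12 - 18))*(-30) = (2*(-30))*(-30) = -60*(-30) = 1800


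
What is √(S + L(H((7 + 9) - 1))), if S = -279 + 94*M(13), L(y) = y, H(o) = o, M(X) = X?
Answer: √958 ≈ 30.952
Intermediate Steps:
S = 943 (S = -279 + 94*13 = -279 + 1222 = 943)
√(S + L(H((7 + 9) - 1))) = √(943 + ((7 + 9) - 1)) = √(943 + (16 - 1)) = √(943 + 15) = √958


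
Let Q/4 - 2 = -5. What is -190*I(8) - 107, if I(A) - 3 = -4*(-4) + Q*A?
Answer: 14523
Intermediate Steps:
Q = -12 (Q = 8 + 4*(-5) = 8 - 20 = -12)
I(A) = 19 - 12*A (I(A) = 3 + (-4*(-4) - 12*A) = 3 + (16 - 12*A) = 19 - 12*A)
-190*I(8) - 107 = -190*(19 - 12*8) - 107 = -190*(19 - 96) - 107 = -190*(-77) - 107 = 14630 - 107 = 14523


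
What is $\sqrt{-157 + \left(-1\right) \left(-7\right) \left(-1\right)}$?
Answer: $2 i \sqrt{41} \approx 12.806 i$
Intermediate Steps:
$\sqrt{-157 + \left(-1\right) \left(-7\right) \left(-1\right)} = \sqrt{-157 + 7 \left(-1\right)} = \sqrt{-157 - 7} = \sqrt{-164} = 2 i \sqrt{41}$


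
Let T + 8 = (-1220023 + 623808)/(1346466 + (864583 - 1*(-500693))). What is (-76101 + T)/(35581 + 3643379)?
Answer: -206388568093/9976390348320 ≈ -0.020688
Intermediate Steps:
T = -22290151/2711742 (T = -8 + (-1220023 + 623808)/(1346466 + (864583 - 1*(-500693))) = -8 - 596215/(1346466 + (864583 + 500693)) = -8 - 596215/(1346466 + 1365276) = -8 - 596215/2711742 = -22290151/2711742 ≈ -8.2199)
(-76101 + T)/(35581 + 3643379) = (-76101 - 22290151/2711742)/(35581 + 3643379) = -206388568093/2711742/3678960 = -206388568093/2711742*1/3678960 = -206388568093/9976390348320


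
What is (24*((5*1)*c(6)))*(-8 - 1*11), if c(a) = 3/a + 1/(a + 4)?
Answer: -1368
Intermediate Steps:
c(a) = 1/(4 + a) + 3/a (c(a) = 3/a + 1/(4 + a) = 1/(4 + a) + 3/a)
(24*((5*1)*c(6)))*(-8 - 1*11) = (24*((5*1)*(4*(3 + 6)/(6*(4 + 6)))))*(-8 - 1*11) = (24*(5*(4*(⅙)*9/10)))*(-8 - 11) = (24*(5*(4*(⅙)*(⅒)*9)))*(-19) = (24*(5*(⅗)))*(-19) = (24*3)*(-19) = 72*(-19) = -1368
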